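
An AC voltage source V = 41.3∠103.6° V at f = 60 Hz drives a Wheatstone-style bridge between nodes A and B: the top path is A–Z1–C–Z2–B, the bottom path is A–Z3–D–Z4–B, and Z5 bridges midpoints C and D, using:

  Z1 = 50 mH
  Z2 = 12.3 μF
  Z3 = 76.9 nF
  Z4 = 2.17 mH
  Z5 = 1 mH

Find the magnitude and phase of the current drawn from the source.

Step 1 — Angular frequency: ω = 2π·f = 2π·60 = 377 rad/s.
Step 2 — Component impedances:
  Z1: Z = jωL = j·377·0.05 = 0 + j18.85 Ω
  Z2: Z = 1/(jωC) = -j/(ω·C) = 0 - j215.7 Ω
  Z3: Z = 1/(jωC) = -j/(ω·C) = 0 - j3.449e+04 Ω
  Z4: Z = jωL = j·377·0.00217 = 0 + j0.8181 Ω
  Z5: Z = jωL = j·377·0.001 = 0 + j0.377 Ω
Step 3 — Bridge requires nodal analysis (the Z5 bridge couples midpoints C and D, so the two paths cannot be reduced to a simple series/parallel combination). Setting node B to ground and injecting 1 A at node A, the 3-node admittance system at A, C, D solves to V_A = Z_AB = 0 + j20.06 Ω = 20.06∠90.0° Ω.
Step 4 — Source phasor: V = 41.3∠103.6° V = -9.711 + j40.14 V.
Step 5 — Ohm's law: I = V / Z_total = (-9.711 + j40.14) / (0 + j20.06) = 2.001 + j0.4841 A.
Step 6 — Convert to polar: |I| = 2.059 A, ∠I = 13.6°.

I = 2.059∠13.6° A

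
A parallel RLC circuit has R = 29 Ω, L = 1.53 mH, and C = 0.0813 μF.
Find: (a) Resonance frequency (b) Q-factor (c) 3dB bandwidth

Step 1 — Resonance: ω₀ = 1/√(LC) = 1/√(0.00153·8.13e-08) = 8.966e+04 rad/s.
Step 2 — f₀ = ω₀/(2π) = 1.427e+04 Hz.
Step 3 — Parallel Q: Q = R/(ω₀L) = 29/(8.966e+04·0.00153) = 0.2114.
Step 4 — Bandwidth: Δω = ω₀/Q = 4.241e+05 rad/s; BW = Δω/(2π) = 6.75e+04 Hz.

(a) f₀ = 1.427e+04 Hz  (b) Q = 0.2114  (c) BW = 6.75e+04 Hz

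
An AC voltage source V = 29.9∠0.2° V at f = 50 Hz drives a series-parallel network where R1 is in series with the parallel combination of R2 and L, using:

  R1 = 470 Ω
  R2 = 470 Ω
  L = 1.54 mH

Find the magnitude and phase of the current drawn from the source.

Step 1 — Angular frequency: ω = 2π·f = 2π·50 = 314.2 rad/s.
Step 2 — Component impedances:
  R1: Z = R = 470 Ω
  R2: Z = R = 470 Ω
  L: Z = jωL = j·314.2·0.00154 = 0 + j0.4838 Ω
Step 3 — Parallel branch: R2 || L = 1/(1/R2 + 1/L) = 0.000498 + j0.4838 Ω.
Step 4 — Series with R1: Z_total = R1 + (R2 || L) = 470 + j0.4838 Ω = 470∠0.1° Ω.
Step 5 — Source phasor: V = 29.9∠0.2° V = 29.9 + j0.1044 V.
Step 6 — Ohm's law: I = V / Z_total = (29.9 + j0.1044) / (470 + j0.4838) = 0.06362 + j0.0001566 A.
Step 7 — Convert to polar: |I| = 0.06362 A, ∠I = 0.1°.

I = 0.06362∠0.1° A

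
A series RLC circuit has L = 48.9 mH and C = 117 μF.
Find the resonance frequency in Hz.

Step 1 — Resonance condition Im(Z)=0 gives ω₀ = 1/√(LC).
Step 2 — ω₀ = 1/√(0.0489·0.000117) = 418.1 rad/s.
Step 3 — f₀ = ω₀/(2π) = 66.54 Hz.

f₀ = 66.54 Hz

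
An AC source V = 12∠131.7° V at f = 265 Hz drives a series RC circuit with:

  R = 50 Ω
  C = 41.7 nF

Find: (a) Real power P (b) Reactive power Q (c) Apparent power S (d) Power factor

Step 1 — Angular frequency: ω = 2π·f = 2π·265 = 1665 rad/s.
Step 2 — Component impedances:
  R: Z = R = 50 Ω
  C: Z = 1/(jωC) = -j/(ω·C) = 0 - j1.44e+04 Ω
Step 3 — Series combination: Z_total = R + C = 50 - j1.44e+04 Ω = 1.44e+04∠-89.8° Ω.
Step 4 — Source phasor: V = 12∠131.7° V = -7.983 + j8.96 V.
Step 5 — Current: I = V / Z = -0.000624 - j0.0005521 A = 0.0008332∠-138.5° A.
Step 6 — Complex power: S = V·I* = 3.471e-05 - j0.009998 VA.
Step 7 — Real power: P = Re(S) = 3.471e-05 W.
Step 8 — Reactive power: Q = Im(S) = -0.009998 VAR.
Step 9 — Apparent power: |S| = 0.009998 VA.
Step 10 — Power factor: PF = P/|S| = 0.003472 (leading).

(a) P = 3.471e-05 W  (b) Q = -0.009998 VAR  (c) S = 0.009998 VA  (d) PF = 0.003472 (leading)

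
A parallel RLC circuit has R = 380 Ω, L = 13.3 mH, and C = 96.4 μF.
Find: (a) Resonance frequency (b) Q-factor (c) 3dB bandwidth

Step 1 — Resonance: ω₀ = 1/√(LC) = 1/√(0.0133·9.64e-05) = 883.2 rad/s.
Step 2 — f₀ = ω₀/(2π) = 140.6 Hz.
Step 3 — Parallel Q: Q = R/(ω₀L) = 380/(883.2·0.0133) = 32.35.
Step 4 — Bandwidth: Δω = ω₀/Q = 27.3 rad/s; BW = Δω/(2π) = 4.345 Hz.

(a) f₀ = 140.6 Hz  (b) Q = 32.35  (c) BW = 4.345 Hz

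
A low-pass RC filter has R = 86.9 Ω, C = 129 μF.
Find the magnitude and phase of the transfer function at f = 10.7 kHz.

Step 1 — Angular frequency: ω = 2π·1.07e+04 = 6.723e+04 rad/s.
Step 2 — Transfer function: H(jω) = 1/(1 + jωRC).
Step 3 — Denominator: 1 + jωRC = 1 + j·6.723e+04·86.9·0.000129 = 1 + j753.7.
Step 4 — H = 1.761e-06 - j0.001327.
Step 5 — Magnitude: |H| = 0.001327 (-57.5 dB); phase: φ = -89.9°.

|H| = 0.001327 (-57.5 dB), φ = -89.9°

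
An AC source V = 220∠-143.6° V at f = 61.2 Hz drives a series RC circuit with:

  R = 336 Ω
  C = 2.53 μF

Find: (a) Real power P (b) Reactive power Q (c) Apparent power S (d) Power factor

Step 1 — Angular frequency: ω = 2π·f = 2π·61.2 = 384.5 rad/s.
Step 2 — Component impedances:
  R: Z = R = 336 Ω
  C: Z = 1/(jωC) = -j/(ω·C) = 0 - j1028 Ω
Step 3 — Series combination: Z_total = R + C = 336 - j1028 Ω = 1081∠-71.9° Ω.
Step 4 — Source phasor: V = 220∠-143.6° V = -177.1 - j130.6 V.
Step 5 — Current: I = V / Z = 0.06387 - j0.1932 A = 0.2034∠-71.7° A.
Step 6 — Complex power: S = V·I* = 13.91 - j42.54 VA.
Step 7 — Real power: P = Re(S) = 13.91 W.
Step 8 — Reactive power: Q = Im(S) = -42.54 VAR.
Step 9 — Apparent power: |S| = 44.76 VA.
Step 10 — Power factor: PF = P/|S| = 0.3107 (leading).

(a) P = 13.91 W  (b) Q = -42.54 VAR  (c) S = 44.76 VA  (d) PF = 0.3107 (leading)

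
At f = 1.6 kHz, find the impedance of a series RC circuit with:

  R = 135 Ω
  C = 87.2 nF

Step 1 — Angular frequency: ω = 2π·f = 2π·1600 = 1.005e+04 rad/s.
Step 2 — Component impedances:
  R: Z = R = 135 Ω
  C: Z = 1/(jωC) = -j/(ω·C) = 0 - j1141 Ω
Step 3 — Series combination: Z_total = R + C = 135 - j1141 Ω = 1149∠-83.3° Ω.

Z = 135 - j1141 Ω = 1149∠-83.3° Ω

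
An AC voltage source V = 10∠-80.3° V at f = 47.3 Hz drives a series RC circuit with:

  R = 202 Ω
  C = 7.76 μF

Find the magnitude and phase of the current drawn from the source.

Step 1 — Angular frequency: ω = 2π·f = 2π·47.3 = 297.2 rad/s.
Step 2 — Component impedances:
  R: Z = R = 202 Ω
  C: Z = 1/(jωC) = -j/(ω·C) = 0 - j433.6 Ω
Step 3 — Series combination: Z_total = R + C = 202 - j433.6 Ω = 478.4∠-65.0° Ω.
Step 4 — Source phasor: V = 10∠-80.3° V = 1.685 - j9.857 V.
Step 5 — Ohm's law: I = V / Z_total = (1.685 - j9.857) / (202 - j433.6) = 0.02017 - j0.005509 A.
Step 6 — Convert to polar: |I| = 0.02091 A, ∠I = -15.3°.

I = 0.02091∠-15.3° A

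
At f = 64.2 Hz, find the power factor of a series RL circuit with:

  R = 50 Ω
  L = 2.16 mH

Step 1 — Angular frequency: ω = 2π·f = 2π·64.2 = 403.4 rad/s.
Step 2 — Component impedances:
  R: Z = R = 50 Ω
  L: Z = jωL = j·403.4·0.00216 = 0 + j0.8713 Ω
Step 3 — Series combination: Z_total = R + L = 50 + j0.8713 Ω = 50.01∠1.0° Ω.
Step 4 — Power factor: PF = cos(φ) = Re(Z)/|Z| = 50/50.01 = 0.9998.
Step 5 — Type: Im(Z) = 0.8713 ⇒ lagging (phase φ = 1.0°).

PF = 0.9998 (lagging, φ = 1.0°)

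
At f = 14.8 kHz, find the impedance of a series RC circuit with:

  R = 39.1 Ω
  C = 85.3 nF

Step 1 — Angular frequency: ω = 2π·f = 2π·1.48e+04 = 9.299e+04 rad/s.
Step 2 — Component impedances:
  R: Z = R = 39.1 Ω
  C: Z = 1/(jωC) = -j/(ω·C) = 0 - j126.1 Ω
Step 3 — Series combination: Z_total = R + C = 39.1 - j126.1 Ω = 132∠-72.8° Ω.

Z = 39.1 - j126.1 Ω = 132∠-72.8° Ω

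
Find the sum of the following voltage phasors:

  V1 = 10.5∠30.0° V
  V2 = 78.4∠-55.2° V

Step 1 — Convert each phasor to rectangular form:
  V1 = 10.5·(cos(30.0°) + j·sin(30.0°)) = 9.093 + j5.25 V
  V2 = 78.4·(cos(-55.2°) + j·sin(-55.2°)) = 44.74 - j64.38 V
Step 2 — Sum components: V_total = 53.84 - j59.13 V.
Step 3 — Convert to polar: |V_total| = 79.97 V, ∠V_total = -47.7°.

V_total = 79.97∠-47.7° V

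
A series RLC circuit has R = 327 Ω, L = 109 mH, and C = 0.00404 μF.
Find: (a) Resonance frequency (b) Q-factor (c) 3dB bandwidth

Step 1 — Resonance condition Im(Z)=0 gives ω₀ = 1/√(LC).
Step 2 — ω₀ = 1/√(0.109·4.04e-09) = 4.765e+04 rad/s.
Step 3 — f₀ = ω₀/(2π) = 7584 Hz.
Step 4 — Series Q: Q = ω₀L/R = 4.765e+04·0.109/327 = 15.88.
Step 5 — 3dB bandwidth: Δω = ω₀/Q = 3000 rad/s; BW = Δω/(2π) = 477.5 Hz.

(a) f₀ = 7584 Hz  (b) Q = 15.88  (c) BW = 477.5 Hz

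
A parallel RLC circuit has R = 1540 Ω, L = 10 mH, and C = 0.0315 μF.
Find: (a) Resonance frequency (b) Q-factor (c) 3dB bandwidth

Step 1 — Resonance: ω₀ = 1/√(LC) = 1/√(0.01·3.15e-08) = 5.634e+04 rad/s.
Step 2 — f₀ = ω₀/(2π) = 8967 Hz.
Step 3 — Parallel Q: Q = R/(ω₀L) = 1540/(5.634e+04·0.01) = 2.733.
Step 4 — Bandwidth: Δω = ω₀/Q = 2.061e+04 rad/s; BW = Δω/(2π) = 3281 Hz.

(a) f₀ = 8967 Hz  (b) Q = 2.733  (c) BW = 3281 Hz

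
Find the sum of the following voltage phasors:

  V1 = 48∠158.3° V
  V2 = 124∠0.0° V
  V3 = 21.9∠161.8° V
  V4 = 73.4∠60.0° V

Step 1 — Convert each phasor to rectangular form:
  V1 = 48·(cos(158.3°) + j·sin(158.3°)) = -44.6 + j17.75 V
  V2 = 124·(cos(0.0°) + j·sin(0.0°)) = 124 V
  V3 = 21.9·(cos(161.8°) + j·sin(161.8°)) = -20.8 + j6.84 V
  V4 = 73.4·(cos(60.0°) + j·sin(60.0°)) = 36.7 + j63.57 V
Step 2 — Sum components: V_total = 95.3 + j88.15 V.
Step 3 — Convert to polar: |V_total| = 129.8 V, ∠V_total = 42.8°.

V_total = 129.8∠42.8° V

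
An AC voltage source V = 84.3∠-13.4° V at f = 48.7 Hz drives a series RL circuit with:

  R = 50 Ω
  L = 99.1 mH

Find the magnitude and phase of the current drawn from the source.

Step 1 — Angular frequency: ω = 2π·f = 2π·48.7 = 306 rad/s.
Step 2 — Component impedances:
  R: Z = R = 50 Ω
  L: Z = jωL = j·306·0.0991 = 0 + j30.32 Ω
Step 3 — Series combination: Z_total = R + L = 50 + j30.32 Ω = 58.48∠31.2° Ω.
Step 4 — Source phasor: V = 84.3∠-13.4° V = 82.01 - j19.54 V.
Step 5 — Ohm's law: I = V / Z_total = (82.01 - j19.54) / (50 + j30.32) = 1.026 - j1.013 A.
Step 6 — Convert to polar: |I| = 1.442 A, ∠I = -44.6°.

I = 1.442∠-44.6° A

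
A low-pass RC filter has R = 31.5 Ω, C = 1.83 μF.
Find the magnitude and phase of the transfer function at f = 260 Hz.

Step 1 — Angular frequency: ω = 2π·260 = 1634 rad/s.
Step 2 — Transfer function: H(jω) = 1/(1 + jωRC).
Step 3 — Denominator: 1 + jωRC = 1 + j·1634·31.5·1.83e-06 = 1 + j0.09417.
Step 4 — H = 0.9912 - j0.09334.
Step 5 — Magnitude: |H| = 0.9956 (-0.0 dB); phase: φ = -5.4°.

|H| = 0.9956 (-0.0 dB), φ = -5.4°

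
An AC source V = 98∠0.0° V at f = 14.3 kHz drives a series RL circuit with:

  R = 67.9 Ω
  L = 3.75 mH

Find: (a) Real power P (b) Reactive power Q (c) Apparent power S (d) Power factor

Step 1 — Angular frequency: ω = 2π·f = 2π·1.43e+04 = 8.985e+04 rad/s.
Step 2 — Component impedances:
  R: Z = R = 67.9 Ω
  L: Z = jωL = j·8.985e+04·0.00375 = 0 + j336.9 Ω
Step 3 — Series combination: Z_total = R + L = 67.9 + j336.9 Ω = 343.7∠78.6° Ω.
Step 4 — Source phasor: V = 98∠0.0° V = 98 V.
Step 5 — Current: I = V / Z = 0.05633 - j0.2795 A = 0.2851∠-78.6° A.
Step 6 — Complex power: S = V·I* = 5.52 + j27.39 VA.
Step 7 — Real power: P = Re(S) = 5.52 W.
Step 8 — Reactive power: Q = Im(S) = 27.39 VAR.
Step 9 — Apparent power: |S| = 27.94 VA.
Step 10 — Power factor: PF = P/|S| = 0.1976 (lagging).

(a) P = 5.52 W  (b) Q = 27.39 VAR  (c) S = 27.94 VA  (d) PF = 0.1976 (lagging)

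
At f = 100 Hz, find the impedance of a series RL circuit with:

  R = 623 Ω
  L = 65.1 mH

Step 1 — Angular frequency: ω = 2π·f = 2π·100 = 628.3 rad/s.
Step 2 — Component impedances:
  R: Z = R = 623 Ω
  L: Z = jωL = j·628.3·0.0651 = 0 + j40.9 Ω
Step 3 — Series combination: Z_total = R + L = 623 + j40.9 Ω = 624.3∠3.8° Ω.

Z = 623 + j40.9 Ω = 624.3∠3.8° Ω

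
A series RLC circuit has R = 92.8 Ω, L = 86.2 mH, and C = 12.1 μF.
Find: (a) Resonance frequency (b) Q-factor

Step 1 — Resonance condition Im(Z)=0 gives ω₀ = 1/√(LC).
Step 2 — ω₀ = 1/√(0.0862·1.21e-05) = 979.2 rad/s.
Step 3 — f₀ = ω₀/(2π) = 155.8 Hz.
Step 4 — Series Q: Q = ω₀L/R = 979.2·0.0862/92.8 = 0.9095.

(a) f₀ = 155.8 Hz  (b) Q = 0.9095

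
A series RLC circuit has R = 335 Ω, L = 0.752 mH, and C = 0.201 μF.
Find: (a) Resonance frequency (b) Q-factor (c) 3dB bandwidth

Step 1 — Resonance condition Im(Z)=0 gives ω₀ = 1/√(LC).
Step 2 — ω₀ = 1/√(0.000752·2.01e-07) = 8.134e+04 rad/s.
Step 3 — f₀ = ω₀/(2π) = 1.295e+04 Hz.
Step 4 — Series Q: Q = ω₀L/R = 8.134e+04·0.000752/335 = 0.1826.
Step 5 — 3dB bandwidth: Δω = ω₀/Q = 4.455e+05 rad/s; BW = Δω/(2π) = 7.09e+04 Hz.

(a) f₀ = 1.295e+04 Hz  (b) Q = 0.1826  (c) BW = 7.09e+04 Hz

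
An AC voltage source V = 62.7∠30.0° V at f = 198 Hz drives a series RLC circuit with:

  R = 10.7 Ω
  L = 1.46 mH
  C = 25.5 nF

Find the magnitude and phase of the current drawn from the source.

Step 1 — Angular frequency: ω = 2π·f = 2π·198 = 1244 rad/s.
Step 2 — Component impedances:
  R: Z = R = 10.7 Ω
  L: Z = jωL = j·1244·0.00146 = 0 + j1.816 Ω
  C: Z = 1/(jωC) = -j/(ω·C) = 0 - j3.152e+04 Ω
Step 3 — Series combination: Z_total = R + L + C = 10.7 - j3.152e+04 Ω = 3.152e+04∠-90.0° Ω.
Step 4 — Source phasor: V = 62.7∠30.0° V = 54.3 + j31.35 V.
Step 5 — Ohm's law: I = V / Z_total = (54.3 + j31.35) / (10.7 - j3.152e+04) = -0.000994 + j0.001723 A.
Step 6 — Convert to polar: |I| = 0.001989 A, ∠I = 120.0°.

I = 0.001989∠120.0° A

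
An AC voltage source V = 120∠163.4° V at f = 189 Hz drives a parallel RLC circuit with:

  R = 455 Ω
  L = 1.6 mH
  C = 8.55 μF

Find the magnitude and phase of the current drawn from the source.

Step 1 — Angular frequency: ω = 2π·f = 2π·189 = 1188 rad/s.
Step 2 — Component impedances:
  R: Z = R = 455 Ω
  L: Z = jωL = j·1188·0.0016 = 0 + j1.9 Ω
  C: Z = 1/(jωC) = -j/(ω·C) = 0 - j98.49 Ω
Step 3 — Parallel combination: 1/Z_total = 1/R + 1/L + 1/C; Z_total = 0.008249 + j1.937 Ω = 1.937∠89.8° Ω.
Step 4 — Source phasor: V = 120∠163.4° V = -115 + j34.28 V.
Step 5 — Ohm's law: I = V / Z_total = (-115 + j34.28) / (0.008249 + j1.937) = 17.44 + j59.43 A.
Step 6 — Convert to polar: |I| = 61.94 A, ∠I = 73.6°.

I = 61.94∠73.6° A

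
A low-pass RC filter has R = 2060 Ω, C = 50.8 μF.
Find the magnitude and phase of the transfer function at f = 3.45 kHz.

Step 1 — Angular frequency: ω = 2π·3450 = 2.168e+04 rad/s.
Step 2 — Transfer function: H(jω) = 1/(1 + jωRC).
Step 3 — Denominator: 1 + jωRC = 1 + j·2.168e+04·2060·5.08e-05 = 1 + j2268.
Step 4 — H = 1.943e-07 - j0.0004408.
Step 5 — Magnitude: |H| = 0.0004408 (-67.1 dB); phase: φ = -90.0°.

|H| = 0.0004408 (-67.1 dB), φ = -90.0°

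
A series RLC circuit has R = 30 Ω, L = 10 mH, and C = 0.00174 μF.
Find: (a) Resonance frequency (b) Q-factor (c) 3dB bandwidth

Step 1 — Resonance condition Im(Z)=0 gives ω₀ = 1/√(LC).
Step 2 — ω₀ = 1/√(0.01·1.74e-09) = 2.397e+05 rad/s.
Step 3 — f₀ = ω₀/(2π) = 3.815e+04 Hz.
Step 4 — Series Q: Q = ω₀L/R = 2.397e+05·0.01/30 = 79.91.
Step 5 — 3dB bandwidth: Δω = ω₀/Q = 3000 rad/s; BW = Δω/(2π) = 477.5 Hz.

(a) f₀ = 3.815e+04 Hz  (b) Q = 79.91  (c) BW = 477.5 Hz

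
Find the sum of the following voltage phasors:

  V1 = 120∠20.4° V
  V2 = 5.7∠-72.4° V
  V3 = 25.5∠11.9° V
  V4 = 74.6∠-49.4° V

Step 1 — Convert each phasor to rectangular form:
  V1 = 120·(cos(20.4°) + j·sin(20.4°)) = 112.5 + j41.83 V
  V2 = 5.7·(cos(-72.4°) + j·sin(-72.4°)) = 1.724 - j5.433 V
  V3 = 25.5·(cos(11.9°) + j·sin(11.9°)) = 24.95 + j5.258 V
  V4 = 74.6·(cos(-49.4°) + j·sin(-49.4°)) = 48.55 - j56.64 V
Step 2 — Sum components: V_total = 187.7 - j14.99 V.
Step 3 — Convert to polar: |V_total| = 188.3 V, ∠V_total = -4.6°.

V_total = 188.3∠-4.6° V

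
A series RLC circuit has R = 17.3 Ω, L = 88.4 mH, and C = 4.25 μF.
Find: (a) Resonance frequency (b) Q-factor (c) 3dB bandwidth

Step 1 — Resonance condition Im(Z)=0 gives ω₀ = 1/√(LC).
Step 2 — ω₀ = 1/√(0.0884·4.25e-06) = 1631 rad/s.
Step 3 — f₀ = ω₀/(2π) = 259.7 Hz.
Step 4 — Series Q: Q = ω₀L/R = 1631·0.0884/17.3 = 8.337.
Step 5 — 3dB bandwidth: Δω = ω₀/Q = 195.7 rad/s; BW = Δω/(2π) = 31.15 Hz.

(a) f₀ = 259.7 Hz  (b) Q = 8.337  (c) BW = 31.15 Hz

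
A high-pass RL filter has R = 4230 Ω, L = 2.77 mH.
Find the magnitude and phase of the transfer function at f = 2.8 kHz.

Step 1 — Angular frequency: ω = 2π·2800 = 1.759e+04 rad/s.
Step 2 — Transfer function: H(jω) = jωL/(R + jωL).
Step 3 — Numerator jωL = j·48.73; denominator R + jωL = 4230 + j48.73.
Step 4 — H = 0.0001327 + j0.01152.
Step 5 — Magnitude: |H| = 0.01152 (-38.8 dB); phase: φ = 89.3°.

|H| = 0.01152 (-38.8 dB), φ = 89.3°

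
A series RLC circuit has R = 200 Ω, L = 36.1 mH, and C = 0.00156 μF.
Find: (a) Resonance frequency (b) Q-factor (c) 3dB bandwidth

Step 1 — Resonance condition Im(Z)=0 gives ω₀ = 1/√(LC).
Step 2 — ω₀ = 1/√(0.0361·1.56e-09) = 1.333e+05 rad/s.
Step 3 — f₀ = ω₀/(2π) = 2.121e+04 Hz.
Step 4 — Series Q: Q = ω₀L/R = 1.333e+05·0.0361/200 = 24.05.
Step 5 — 3dB bandwidth: Δω = ω₀/Q = 5540 rad/s; BW = Δω/(2π) = 881.7 Hz.

(a) f₀ = 2.121e+04 Hz  (b) Q = 24.05  (c) BW = 881.7 Hz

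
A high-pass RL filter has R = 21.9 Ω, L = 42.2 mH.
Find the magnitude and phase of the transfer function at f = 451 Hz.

Step 1 — Angular frequency: ω = 2π·451 = 2834 rad/s.
Step 2 — Transfer function: H(jω) = jωL/(R + jωL).
Step 3 — Numerator jωL = j·119.6; denominator R + jωL = 21.9 + j119.6.
Step 4 — H = 0.9675 + j0.1772.
Step 5 — Magnitude: |H| = 0.9836 (-0.1 dB); phase: φ = 10.4°.

|H| = 0.9836 (-0.1 dB), φ = 10.4°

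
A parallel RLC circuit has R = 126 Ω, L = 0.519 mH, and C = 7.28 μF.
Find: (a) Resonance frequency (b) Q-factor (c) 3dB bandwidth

Step 1 — Resonance: ω₀ = 1/√(LC) = 1/√(0.000519·7.28e-06) = 1.627e+04 rad/s.
Step 2 — f₀ = ω₀/(2π) = 2589 Hz.
Step 3 — Parallel Q: Q = R/(ω₀L) = 126/(1.627e+04·0.000519) = 14.92.
Step 4 — Bandwidth: Δω = ω₀/Q = 1090 rad/s; BW = Δω/(2π) = 173.5 Hz.

(a) f₀ = 2589 Hz  (b) Q = 14.92  (c) BW = 173.5 Hz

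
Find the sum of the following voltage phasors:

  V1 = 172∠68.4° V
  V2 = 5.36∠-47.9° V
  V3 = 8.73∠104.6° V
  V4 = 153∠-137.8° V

Step 1 — Convert each phasor to rectangular form:
  V1 = 172·(cos(68.4°) + j·sin(68.4°)) = 63.32 + j159.9 V
  V2 = 5.36·(cos(-47.9°) + j·sin(-47.9°)) = 3.593 - j3.977 V
  V3 = 8.73·(cos(104.6°) + j·sin(104.6°)) = -2.201 + j8.448 V
  V4 = 153·(cos(-137.8°) + j·sin(-137.8°)) = -113.3 - j102.8 V
Step 2 — Sum components: V_total = -48.63 + j61.62 V.
Step 3 — Convert to polar: |V_total| = 78.5 V, ∠V_total = 128.3°.

V_total = 78.5∠128.3° V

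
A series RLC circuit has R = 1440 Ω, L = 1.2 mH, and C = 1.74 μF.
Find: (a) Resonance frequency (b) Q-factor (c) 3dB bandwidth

Step 1 — Resonance: ω₀ = 1/√(LC) = 1/√(0.0012·1.74e-06) = 2.188e+04 rad/s.
Step 2 — f₀ = ω₀/(2π) = 3483 Hz.
Step 3 — Series Q: Q = ω₀L/R = 2.188e+04·0.0012/1440 = 0.01824.
Step 4 — Bandwidth: Δω = ω₀/Q = 1.2e+06 rad/s; BW = Δω/(2π) = 1.91e+05 Hz.

(a) f₀ = 3483 Hz  (b) Q = 0.01824  (c) BW = 1.91e+05 Hz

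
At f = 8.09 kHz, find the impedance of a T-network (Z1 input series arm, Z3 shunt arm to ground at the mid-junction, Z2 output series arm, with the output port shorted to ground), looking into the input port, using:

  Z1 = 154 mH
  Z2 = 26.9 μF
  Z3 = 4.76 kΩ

Step 1 — Angular frequency: ω = 2π·f = 2π·8090 = 5.083e+04 rad/s.
Step 2 — Component impedances:
  Z1: Z = jωL = j·5.083e+04·0.154 = 0 + j7828 Ω
  Z2: Z = 1/(jωC) = -j/(ω·C) = 0 - j0.7313 Ω
  Z3: Z = R = 4760 Ω
Step 3 — With the output port shorted to ground, the output series arm Z2 runs from the junction to ground; the shunt arm Z3 also runs from the junction to ground. They appear in parallel: Z3 || Z2 = 0.0001124 - j0.7313 Ω.
Step 4 — Series with input arm Z1: Z_in = Z1 + (Z3 || Z2) = 0.0001124 + j7827 Ω = 7827∠90.0° Ω.

Z = 0.0001124 + j7827 Ω = 7827∠90.0° Ω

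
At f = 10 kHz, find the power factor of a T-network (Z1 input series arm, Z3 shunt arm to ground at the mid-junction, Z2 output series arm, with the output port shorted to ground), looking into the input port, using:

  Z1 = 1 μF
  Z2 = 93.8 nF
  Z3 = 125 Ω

Step 1 — Angular frequency: ω = 2π·f = 2π·1e+04 = 6.283e+04 rad/s.
Step 2 — Component impedances:
  Z1: Z = 1/(jωC) = -j/(ω·C) = 0 - j15.92 Ω
  Z2: Z = 1/(jωC) = -j/(ω·C) = 0 - j169.7 Ω
  Z3: Z = R = 125 Ω
Step 3 — With the output port shorted to ground, the output series arm Z2 runs from the junction to ground; the shunt arm Z3 also runs from the junction to ground. They appear in parallel: Z3 || Z2 = 81.03 - j59.69 Ω.
Step 4 — Series with input arm Z1: Z_in = Z1 + (Z3 || Z2) = 81.03 - j75.61 Ω = 110.8∠-43.0° Ω.
Step 5 — Power factor: PF = cos(φ) = Re(Z)/|Z| = 81.025/110.82 = 0.7311.
Step 6 — Type: Im(Z) = -75.61 ⇒ leading (phase φ = -43.0°).

PF = 0.7311 (leading, φ = -43.0°)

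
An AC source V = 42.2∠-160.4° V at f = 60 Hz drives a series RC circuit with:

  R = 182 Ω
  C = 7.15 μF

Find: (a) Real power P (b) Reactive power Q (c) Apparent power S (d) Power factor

Step 1 — Angular frequency: ω = 2π·f = 2π·60 = 377 rad/s.
Step 2 — Component impedances:
  R: Z = R = 182 Ω
  C: Z = 1/(jωC) = -j/(ω·C) = 0 - j371 Ω
Step 3 — Series combination: Z_total = R + C = 182 - j371 Ω = 413.2∠-63.9° Ω.
Step 4 — Source phasor: V = 42.2∠-160.4° V = -39.75 - j14.16 V.
Step 5 — Current: I = V / Z = -0.01162 - j0.1015 A = 0.1021∠-96.5° A.
Step 6 — Complex power: S = V·I* = 1.898 - j3.869 VA.
Step 7 — Real power: P = Re(S) = 1.898 W.
Step 8 — Reactive power: Q = Im(S) = -3.869 VAR.
Step 9 — Apparent power: |S| = 4.31 VA.
Step 10 — Power factor: PF = P/|S| = 0.4404 (leading).

(a) P = 1.898 W  (b) Q = -3.869 VAR  (c) S = 4.31 VA  (d) PF = 0.4404 (leading)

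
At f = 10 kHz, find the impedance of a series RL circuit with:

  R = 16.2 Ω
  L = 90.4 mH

Step 1 — Angular frequency: ω = 2π·f = 2π·1e+04 = 6.283e+04 rad/s.
Step 2 — Component impedances:
  R: Z = R = 16.2 Ω
  L: Z = jωL = j·6.283e+04·0.0904 = 0 + j5680 Ω
Step 3 — Series combination: Z_total = R + L = 16.2 + j5680 Ω = 5680∠89.8° Ω.

Z = 16.2 + j5680 Ω = 5680∠89.8° Ω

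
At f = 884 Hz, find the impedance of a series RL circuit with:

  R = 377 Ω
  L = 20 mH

Step 1 — Angular frequency: ω = 2π·f = 2π·884 = 5554 rad/s.
Step 2 — Component impedances:
  R: Z = R = 377 Ω
  L: Z = jωL = j·5554·0.02 = 0 + j111.1 Ω
Step 3 — Series combination: Z_total = R + L = 377 + j111.1 Ω = 393∠16.4° Ω.

Z = 377 + j111.1 Ω = 393∠16.4° Ω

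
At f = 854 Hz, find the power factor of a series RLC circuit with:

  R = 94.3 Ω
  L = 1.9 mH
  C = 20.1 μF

Step 1 — Angular frequency: ω = 2π·f = 2π·854 = 5366 rad/s.
Step 2 — Component impedances:
  R: Z = R = 94.3 Ω
  L: Z = jωL = j·5366·0.0019 = 0 + j10.2 Ω
  C: Z = 1/(jωC) = -j/(ω·C) = 0 - j9.272 Ω
Step 3 — Series combination: Z_total = R + L + C = 94.3 + j0.9233 Ω = 94.3∠0.6° Ω.
Step 4 — Power factor: PF = cos(φ) = Re(Z)/|Z| = 94.3/94.3 = 1.
Step 5 — Type: Im(Z) = 0.9233 ⇒ lagging (phase φ = 0.6°).

PF = 1 (lagging, φ = 0.6°)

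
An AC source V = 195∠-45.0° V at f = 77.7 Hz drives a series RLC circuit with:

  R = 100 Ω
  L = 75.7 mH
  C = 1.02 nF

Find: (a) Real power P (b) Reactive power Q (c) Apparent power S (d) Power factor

Step 1 — Angular frequency: ω = 2π·f = 2π·77.7 = 488.2 rad/s.
Step 2 — Component impedances:
  R: Z = R = 100 Ω
  L: Z = jωL = j·488.2·0.0757 = 0 + j36.96 Ω
  C: Z = 1/(jωC) = -j/(ω·C) = 0 - j2.008e+06 Ω
Step 3 — Series combination: Z_total = R + L + C = 100 - j2.008e+06 Ω = 2.008e+06∠-90.0° Ω.
Step 4 — Source phasor: V = 195∠-45.0° V = 137.9 - j137.9 V.
Step 5 — Current: I = V / Z = 6.867e-05 + j6.866e-05 A = 9.711e-05∠45.0° A.
Step 6 — Complex power: S = V·I* = 9.429e-07 - j0.01894 VA.
Step 7 — Real power: P = Re(S) = 9.429e-07 W.
Step 8 — Reactive power: Q = Im(S) = -0.01894 VAR.
Step 9 — Apparent power: |S| = 0.01894 VA.
Step 10 — Power factor: PF = P/|S| = 4.98e-05 (leading).

(a) P = 9.429e-07 W  (b) Q = -0.01894 VAR  (c) S = 0.01894 VA  (d) PF = 4.98e-05 (leading)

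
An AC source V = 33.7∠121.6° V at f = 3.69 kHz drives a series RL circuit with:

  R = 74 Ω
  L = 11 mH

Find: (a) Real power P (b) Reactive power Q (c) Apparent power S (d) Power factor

Step 1 — Angular frequency: ω = 2π·f = 2π·3690 = 2.318e+04 rad/s.
Step 2 — Component impedances:
  R: Z = R = 74 Ω
  L: Z = jωL = j·2.318e+04·0.011 = 0 + j255 Ω
Step 3 — Series combination: Z_total = R + L = 74 + j255 Ω = 265.6∠73.8° Ω.
Step 4 — Source phasor: V = 33.7∠121.6° V = -17.66 + j28.7 V.
Step 5 — Current: I = V / Z = 0.08528 + j0.09398 A = 0.1269∠47.8° A.
Step 6 — Complex power: S = V·I* = 1.192 + j4.107 VA.
Step 7 — Real power: P = Re(S) = 1.192 W.
Step 8 — Reactive power: Q = Im(S) = 4.107 VAR.
Step 9 — Apparent power: |S| = 4.277 VA.
Step 10 — Power factor: PF = P/|S| = 0.2787 (lagging).

(a) P = 1.192 W  (b) Q = 4.107 VAR  (c) S = 4.277 VA  (d) PF = 0.2787 (lagging)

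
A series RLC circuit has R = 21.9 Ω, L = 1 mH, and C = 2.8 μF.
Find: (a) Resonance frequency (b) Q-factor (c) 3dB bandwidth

Step 1 — Resonance condition Im(Z)=0 gives ω₀ = 1/√(LC).
Step 2 — ω₀ = 1/√(0.001·2.8e-06) = 1.89e+04 rad/s.
Step 3 — f₀ = ω₀/(2π) = 3008 Hz.
Step 4 — Series Q: Q = ω₀L/R = 1.89e+04·0.001/21.9 = 0.8629.
Step 5 — 3dB bandwidth: Δω = ω₀/Q = 2.19e+04 rad/s; BW = Δω/(2π) = 3485 Hz.

(a) f₀ = 3008 Hz  (b) Q = 0.8629  (c) BW = 3485 Hz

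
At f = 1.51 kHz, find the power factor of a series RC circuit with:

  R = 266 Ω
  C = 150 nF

Step 1 — Angular frequency: ω = 2π·f = 2π·1510 = 9488 rad/s.
Step 2 — Component impedances:
  R: Z = R = 266 Ω
  C: Z = 1/(jωC) = -j/(ω·C) = 0 - j702.7 Ω
Step 3 — Series combination: Z_total = R + C = 266 - j702.7 Ω = 751.3∠-69.3° Ω.
Step 4 — Power factor: PF = cos(φ) = Re(Z)/|Z| = 266/751.33 = 0.354.
Step 5 — Type: Im(Z) = -702.7 ⇒ leading (phase φ = -69.3°).

PF = 0.354 (leading, φ = -69.3°)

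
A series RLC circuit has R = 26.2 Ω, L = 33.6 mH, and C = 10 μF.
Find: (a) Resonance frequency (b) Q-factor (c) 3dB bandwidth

Step 1 — Resonance: ω₀ = 1/√(LC) = 1/√(0.0336·1e-05) = 1725 rad/s.
Step 2 — f₀ = ω₀/(2π) = 274.6 Hz.
Step 3 — Series Q: Q = ω₀L/R = 1725·0.0336/26.2 = 2.212.
Step 4 — Bandwidth: Δω = ω₀/Q = 779.8 rad/s; BW = Δω/(2π) = 124.1 Hz.

(a) f₀ = 274.6 Hz  (b) Q = 2.212  (c) BW = 124.1 Hz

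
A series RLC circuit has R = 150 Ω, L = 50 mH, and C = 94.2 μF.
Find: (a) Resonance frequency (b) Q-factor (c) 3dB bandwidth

Step 1 — Resonance: ω₀ = 1/√(LC) = 1/√(0.05·9.42e-05) = 460.8 rad/s.
Step 2 — f₀ = ω₀/(2π) = 73.33 Hz.
Step 3 — Series Q: Q = ω₀L/R = 460.8·0.05/150 = 0.1536.
Step 4 — Bandwidth: Δω = ω₀/Q = 3000 rad/s; BW = Δω/(2π) = 477.5 Hz.

(a) f₀ = 73.33 Hz  (b) Q = 0.1536  (c) BW = 477.5 Hz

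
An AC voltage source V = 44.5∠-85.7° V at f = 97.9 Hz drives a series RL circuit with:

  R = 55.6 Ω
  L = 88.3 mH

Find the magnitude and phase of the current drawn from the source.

Step 1 — Angular frequency: ω = 2π·f = 2π·97.9 = 615.1 rad/s.
Step 2 — Component impedances:
  R: Z = R = 55.6 Ω
  L: Z = jωL = j·615.1·0.0883 = 0 + j54.32 Ω
Step 3 — Series combination: Z_total = R + L = 55.6 + j54.32 Ω = 77.73∠44.3° Ω.
Step 4 — Source phasor: V = 44.5∠-85.7° V = 3.337 - j44.37 V.
Step 5 — Ohm's law: I = V / Z_total = (3.337 - j44.37) / (55.6 + j54.32) = -0.3682 - j0.4384 A.
Step 6 — Convert to polar: |I| = 0.5725 A, ∠I = -130.0°.

I = 0.5725∠-130.0° A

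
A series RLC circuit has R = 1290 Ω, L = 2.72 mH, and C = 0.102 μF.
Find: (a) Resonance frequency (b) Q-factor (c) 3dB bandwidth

Step 1 — Resonance: ω₀ = 1/√(LC) = 1/√(0.00272·1.02e-07) = 6.004e+04 rad/s.
Step 2 — f₀ = ω₀/(2π) = 9555 Hz.
Step 3 — Series Q: Q = ω₀L/R = 6.004e+04·0.00272/1290 = 0.1266.
Step 4 — Bandwidth: Δω = ω₀/Q = 4.743e+05 rad/s; BW = Δω/(2π) = 7.548e+04 Hz.

(a) f₀ = 9555 Hz  (b) Q = 0.1266  (c) BW = 7.548e+04 Hz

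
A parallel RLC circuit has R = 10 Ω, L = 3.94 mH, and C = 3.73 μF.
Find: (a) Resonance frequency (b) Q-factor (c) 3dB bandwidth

Step 1 — Resonance: ω₀ = 1/√(LC) = 1/√(0.00394·3.73e-06) = 8249 rad/s.
Step 2 — f₀ = ω₀/(2π) = 1313 Hz.
Step 3 — Parallel Q: Q = R/(ω₀L) = 10/(8249·0.00394) = 0.3077.
Step 4 — Bandwidth: Δω = ω₀/Q = 2.681e+04 rad/s; BW = Δω/(2π) = 4267 Hz.

(a) f₀ = 1313 Hz  (b) Q = 0.3077  (c) BW = 4267 Hz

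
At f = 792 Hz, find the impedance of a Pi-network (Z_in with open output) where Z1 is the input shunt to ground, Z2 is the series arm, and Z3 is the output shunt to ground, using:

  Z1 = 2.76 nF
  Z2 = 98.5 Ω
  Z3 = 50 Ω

Step 1 — Angular frequency: ω = 2π·f = 2π·792 = 4976 rad/s.
Step 2 — Component impedances:
  Z1: Z = 1/(jωC) = -j/(ω·C) = 0 - j7.281e+04 Ω
  Z2: Z = R = 98.5 Ω
  Z3: Z = R = 50 Ω
Step 3 — With open output, the series arm Z2 and the output shunt Z3 appear in series to ground: Z2 + Z3 = 148.5 Ω.
Step 4 — Parallel with input shunt Z1: Z_in = Z1 || (Z2 + Z3) = 148.5 - j0.3029 Ω = 148.5∠-0.1° Ω.

Z = 148.5 - j0.3029 Ω = 148.5∠-0.1° Ω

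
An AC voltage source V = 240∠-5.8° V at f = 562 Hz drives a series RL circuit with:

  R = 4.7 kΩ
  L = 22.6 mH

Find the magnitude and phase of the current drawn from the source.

Step 1 — Angular frequency: ω = 2π·f = 2π·562 = 3531 rad/s.
Step 2 — Component impedances:
  R: Z = R = 4700 Ω
  L: Z = jωL = j·3531·0.0226 = 0 + j79.8 Ω
Step 3 — Series combination: Z_total = R + L = 4700 + j79.8 Ω = 4701∠1.0° Ω.
Step 4 — Source phasor: V = 240∠-5.8° V = 238.8 - j24.25 V.
Step 5 — Ohm's law: I = V / Z_total = (238.8 - j24.25) / (4700 + j79.8) = 0.0507 - j0.006021 A.
Step 6 — Convert to polar: |I| = 0.05106 A, ∠I = -6.8°.

I = 0.05106∠-6.8° A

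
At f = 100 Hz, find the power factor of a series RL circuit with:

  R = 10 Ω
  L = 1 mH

Step 1 — Angular frequency: ω = 2π·f = 2π·100 = 628.3 rad/s.
Step 2 — Component impedances:
  R: Z = R = 10 Ω
  L: Z = jωL = j·628.3·0.001 = 0 + j0.6283 Ω
Step 3 — Series combination: Z_total = R + L = 10 + j0.6283 Ω = 10.02∠3.6° Ω.
Step 4 — Power factor: PF = cos(φ) = Re(Z)/|Z| = 10/10.02 = 0.998.
Step 5 — Type: Im(Z) = 0.6283 ⇒ lagging (phase φ = 3.6°).

PF = 0.998 (lagging, φ = 3.6°)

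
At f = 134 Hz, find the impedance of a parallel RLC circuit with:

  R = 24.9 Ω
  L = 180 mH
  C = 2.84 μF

Step 1 — Angular frequency: ω = 2π·f = 2π·134 = 841.9 rad/s.
Step 2 — Component impedances:
  R: Z = R = 24.9 Ω
  L: Z = jωL = j·841.9·0.18 = 0 + j151.6 Ω
  C: Z = 1/(jωC) = -j/(ω·C) = 0 - j418.2 Ω
Step 3 — Parallel combination: 1/Z_total = 1/R + 1/L + 1/C; Z_total = 24.63 + j2.58 Ω = 24.76∠6.0° Ω.

Z = 24.63 + j2.58 Ω = 24.76∠6.0° Ω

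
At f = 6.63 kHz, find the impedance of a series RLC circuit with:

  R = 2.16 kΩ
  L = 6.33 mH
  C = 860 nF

Step 1 — Angular frequency: ω = 2π·f = 2π·6630 = 4.166e+04 rad/s.
Step 2 — Component impedances:
  R: Z = R = 2160 Ω
  L: Z = jωL = j·4.166e+04·0.00633 = 0 + j263.7 Ω
  C: Z = 1/(jωC) = -j/(ω·C) = 0 - j27.91 Ω
Step 3 — Series combination: Z_total = R + L + C = 2160 + j235.8 Ω = 2173∠6.2° Ω.

Z = 2160 + j235.8 Ω = 2173∠6.2° Ω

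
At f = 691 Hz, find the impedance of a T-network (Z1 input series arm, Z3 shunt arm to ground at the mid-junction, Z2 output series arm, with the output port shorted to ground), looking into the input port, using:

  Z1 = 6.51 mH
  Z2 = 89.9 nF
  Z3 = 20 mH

Step 1 — Angular frequency: ω = 2π·f = 2π·691 = 4342 rad/s.
Step 2 — Component impedances:
  Z1: Z = jωL = j·4342·0.00651 = 0 + j28.26 Ω
  Z2: Z = 1/(jωC) = -j/(ω·C) = 0 - j2562 Ω
  Z3: Z = jωL = j·4342·0.02 = 0 + j86.83 Ω
Step 3 — With the output port shorted to ground, the output series arm Z2 runs from the junction to ground; the shunt arm Z3 also runs from the junction to ground. They appear in parallel: Z3 || Z2 = 0 + j89.88 Ω.
Step 4 — Series with input arm Z1: Z_in = Z1 + (Z3 || Z2) = 0 + j118.1 Ω = 118.1∠90.0° Ω.

Z = 0 + j118.1 Ω = 118.1∠90.0° Ω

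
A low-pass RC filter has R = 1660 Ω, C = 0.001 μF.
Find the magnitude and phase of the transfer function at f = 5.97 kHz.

Step 1 — Angular frequency: ω = 2π·5970 = 3.751e+04 rad/s.
Step 2 — Transfer function: H(jω) = 1/(1 + jωRC).
Step 3 — Denominator: 1 + jωRC = 1 + j·3.751e+04·1660·1e-09 = 1 + j0.06227.
Step 4 — H = 0.9961 - j0.06203.
Step 5 — Magnitude: |H| = 0.9981 (-0.0 dB); phase: φ = -3.6°.

|H| = 0.9981 (-0.0 dB), φ = -3.6°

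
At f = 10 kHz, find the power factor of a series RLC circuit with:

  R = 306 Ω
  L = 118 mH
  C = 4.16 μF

Step 1 — Angular frequency: ω = 2π·f = 2π·1e+04 = 6.283e+04 rad/s.
Step 2 — Component impedances:
  R: Z = R = 306 Ω
  L: Z = jωL = j·6.283e+04·0.118 = 0 + j7414 Ω
  C: Z = 1/(jωC) = -j/(ω·C) = 0 - j3.826 Ω
Step 3 — Series combination: Z_total = R + L + C = 306 + j7410 Ω = 7417∠87.6° Ω.
Step 4 — Power factor: PF = cos(φ) = Re(Z)/|Z| = 306/7417 = 0.04126.
Step 5 — Type: Im(Z) = 7410 ⇒ lagging (phase φ = 87.6°).

PF = 0.04126 (lagging, φ = 87.6°)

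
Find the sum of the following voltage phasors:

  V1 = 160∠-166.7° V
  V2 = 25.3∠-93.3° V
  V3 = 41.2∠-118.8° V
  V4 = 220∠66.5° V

Step 1 — Convert each phasor to rectangular form:
  V1 = 160·(cos(-166.7°) + j·sin(-166.7°)) = -155.7 - j36.81 V
  V2 = 25.3·(cos(-93.3°) + j·sin(-93.3°)) = -1.456 - j25.26 V
  V3 = 41.2·(cos(-118.8°) + j·sin(-118.8°)) = -19.85 - j36.1 V
  V4 = 220·(cos(66.5°) + j·sin(66.5°)) = 87.72 + j201.8 V
Step 2 — Sum components: V_total = -89.29 + j103.6 V.
Step 3 — Convert to polar: |V_total| = 136.8 V, ∠V_total = 130.8°.

V_total = 136.8∠130.8° V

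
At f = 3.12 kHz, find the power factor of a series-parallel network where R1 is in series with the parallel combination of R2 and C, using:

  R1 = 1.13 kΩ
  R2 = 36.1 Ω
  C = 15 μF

Step 1 — Angular frequency: ω = 2π·f = 2π·3120 = 1.96e+04 rad/s.
Step 2 — Component impedances:
  R1: Z = R = 1130 Ω
  R2: Z = R = 36.1 Ω
  C: Z = 1/(jωC) = -j/(ω·C) = 0 - j3.401 Ω
Step 3 — Parallel branch: R2 || C = 1/(1/R2 + 1/C) = 0.3175 - j3.371 Ω.
Step 4 — Series with R1: Z_total = R1 + (R2 || C) = 1130 - j3.371 Ω = 1130∠-0.2° Ω.
Step 5 — Power factor: PF = cos(φ) = Re(Z)/|Z| = 1130/1130 = 1.
Step 6 — Type: Im(Z) = -3.371 ⇒ leading (phase φ = -0.2°).

PF = 1 (leading, φ = -0.2°)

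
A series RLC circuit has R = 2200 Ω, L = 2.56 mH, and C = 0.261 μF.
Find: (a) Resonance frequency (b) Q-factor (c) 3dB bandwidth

Step 1 — Resonance: ω₀ = 1/√(LC) = 1/√(0.00256·2.61e-07) = 3.869e+04 rad/s.
Step 2 — f₀ = ω₀/(2π) = 6157 Hz.
Step 3 — Series Q: Q = ω₀L/R = 3.869e+04·0.00256/2200 = 0.04502.
Step 4 — Bandwidth: Δω = ω₀/Q = 8.594e+05 rad/s; BW = Δω/(2π) = 1.368e+05 Hz.

(a) f₀ = 6157 Hz  (b) Q = 0.04502  (c) BW = 1.368e+05 Hz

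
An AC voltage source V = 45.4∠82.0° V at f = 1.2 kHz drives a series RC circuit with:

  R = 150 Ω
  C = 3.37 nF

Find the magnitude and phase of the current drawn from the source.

Step 1 — Angular frequency: ω = 2π·f = 2π·1200 = 7540 rad/s.
Step 2 — Component impedances:
  R: Z = R = 150 Ω
  C: Z = 1/(jωC) = -j/(ω·C) = 0 - j3.936e+04 Ω
Step 3 — Series combination: Z_total = R + C = 150 - j3.936e+04 Ω = 3.936e+04∠-89.8° Ω.
Step 4 — Source phasor: V = 45.4∠82.0° V = 6.318 + j44.96 V.
Step 5 — Ohm's law: I = V / Z_total = (6.318 + j44.96) / (150 - j3.936e+04) = -0.001142 + j0.0001649 A.
Step 6 — Convert to polar: |I| = 0.001154 A, ∠I = 171.8°.

I = 0.001154∠171.8° A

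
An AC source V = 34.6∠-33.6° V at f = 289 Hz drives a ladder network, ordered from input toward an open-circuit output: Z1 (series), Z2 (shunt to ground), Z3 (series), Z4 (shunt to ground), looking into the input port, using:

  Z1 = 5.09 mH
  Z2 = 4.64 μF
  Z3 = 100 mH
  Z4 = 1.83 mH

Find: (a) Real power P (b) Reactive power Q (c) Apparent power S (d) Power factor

Step 1 — Angular frequency: ω = 2π·f = 2π·289 = 1816 rad/s.
Step 2 — Component impedances:
  Z1: Z = jωL = j·1816·0.00509 = 0 + j9.243 Ω
  Z2: Z = 1/(jωC) = -j/(ω·C) = 0 - j118.7 Ω
  Z3: Z = jωL = j·1816·0.1 = 0 + j181.6 Ω
  Z4: Z = jωL = j·1816·0.00183 = 0 + j3.323 Ω
Step 3 — Ladder network (open output): work backward from the far end, alternating series and parallel combinations. Z_in = 0 - j322.2 Ω = 322.2∠-90.0° Ω.
Step 4 — Source phasor: V = 34.6∠-33.6° V = 28.82 - j19.15 V.
Step 5 — Current: I = V / Z = 0.05943 + j0.08945 A = 0.1074∠56.4° A.
Step 6 — Complex power: S = V·I* = 0 - j3.716 VA.
Step 7 — Real power: P = Re(S) = 0 W.
Step 8 — Reactive power: Q = Im(S) = -3.716 VAR.
Step 9 — Apparent power: |S| = 3.716 VA.
Step 10 — Power factor: PF = P/|S| = 0 (leading).

(a) P = 0 W  (b) Q = -3.716 VAR  (c) S = 3.716 VA  (d) PF = 0 (leading)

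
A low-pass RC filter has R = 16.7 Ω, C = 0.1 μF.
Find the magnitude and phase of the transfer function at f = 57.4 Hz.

Step 1 — Angular frequency: ω = 2π·57.4 = 360.7 rad/s.
Step 2 — Transfer function: H(jω) = 1/(1 + jωRC).
Step 3 — Denominator: 1 + jωRC = 1 + j·360.7·16.7·1e-07 = 1 + j0.0006023.
Step 4 — H = 1 - j0.0006023.
Step 5 — Magnitude: |H| = 1 (-0.0 dB); phase: φ = -0.0°.

|H| = 1 (-0.0 dB), φ = -0.0°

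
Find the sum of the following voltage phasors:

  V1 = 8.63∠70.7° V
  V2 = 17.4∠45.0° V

Step 1 — Convert each phasor to rectangular form:
  V1 = 8.63·(cos(70.7°) + j·sin(70.7°)) = 2.852 + j8.145 V
  V2 = 17.4·(cos(45.0°) + j·sin(45.0°)) = 12.3 + j12.3 V
Step 2 — Sum components: V_total = 15.16 + j20.45 V.
Step 3 — Convert to polar: |V_total| = 25.45 V, ∠V_total = 53.5°.

V_total = 25.45∠53.5° V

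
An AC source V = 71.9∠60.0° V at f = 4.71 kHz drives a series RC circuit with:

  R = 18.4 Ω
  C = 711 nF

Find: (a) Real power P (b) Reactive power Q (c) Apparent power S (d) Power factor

Step 1 — Angular frequency: ω = 2π·f = 2π·4710 = 2.959e+04 rad/s.
Step 2 — Component impedances:
  R: Z = R = 18.4 Ω
  C: Z = 1/(jωC) = -j/(ω·C) = 0 - j47.53 Ω
Step 3 — Series combination: Z_total = R + C = 18.4 - j47.53 Ω = 50.96∠-68.8° Ω.
Step 4 — Source phasor: V = 71.9∠60.0° V = 35.95 + j62.27 V.
Step 5 — Current: I = V / Z = -0.8847 + j1.099 A = 1.411∠128.8° A.
Step 6 — Complex power: S = V·I* = 36.62 - j94.6 VA.
Step 7 — Real power: P = Re(S) = 36.62 W.
Step 8 — Reactive power: Q = Im(S) = -94.6 VAR.
Step 9 — Apparent power: |S| = 101.4 VA.
Step 10 — Power factor: PF = P/|S| = 0.361 (leading).

(a) P = 36.62 W  (b) Q = -94.6 VAR  (c) S = 101.4 VA  (d) PF = 0.361 (leading)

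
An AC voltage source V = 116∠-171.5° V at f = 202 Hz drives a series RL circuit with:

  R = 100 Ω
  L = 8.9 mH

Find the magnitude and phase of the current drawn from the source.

Step 1 — Angular frequency: ω = 2π·f = 2π·202 = 1269 rad/s.
Step 2 — Component impedances:
  R: Z = R = 100 Ω
  L: Z = jωL = j·1269·0.0089 = 0 + j11.3 Ω
Step 3 — Series combination: Z_total = R + L = 100 + j11.3 Ω = 100.6∠6.4° Ω.
Step 4 — Source phasor: V = 116∠-171.5° V = -114.7 - j17.15 V.
Step 5 — Ohm's law: I = V / Z_total = (-114.7 - j17.15) / (100 + j11.3) = -1.152 - j0.04134 A.
Step 6 — Convert to polar: |I| = 1.153 A, ∠I = -177.9°.

I = 1.153∠-177.9° A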